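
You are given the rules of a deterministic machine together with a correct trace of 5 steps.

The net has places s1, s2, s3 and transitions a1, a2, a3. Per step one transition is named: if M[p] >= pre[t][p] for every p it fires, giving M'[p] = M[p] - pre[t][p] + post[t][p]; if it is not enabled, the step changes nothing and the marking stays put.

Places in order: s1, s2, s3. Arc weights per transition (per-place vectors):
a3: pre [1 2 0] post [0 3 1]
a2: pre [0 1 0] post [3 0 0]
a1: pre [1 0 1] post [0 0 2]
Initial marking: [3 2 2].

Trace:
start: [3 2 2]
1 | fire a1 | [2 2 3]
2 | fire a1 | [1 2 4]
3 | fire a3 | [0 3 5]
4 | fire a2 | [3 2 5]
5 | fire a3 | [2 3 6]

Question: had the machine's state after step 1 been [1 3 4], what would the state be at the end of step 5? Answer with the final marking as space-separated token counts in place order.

2 3 6

state after step 1 := [1 3 4]
2 | fire a1 | [0 3 5]
3 | fire a3 | [0 3 5]
4 | fire a2 | [3 2 5]
5 | fire a3 | [2 3 6]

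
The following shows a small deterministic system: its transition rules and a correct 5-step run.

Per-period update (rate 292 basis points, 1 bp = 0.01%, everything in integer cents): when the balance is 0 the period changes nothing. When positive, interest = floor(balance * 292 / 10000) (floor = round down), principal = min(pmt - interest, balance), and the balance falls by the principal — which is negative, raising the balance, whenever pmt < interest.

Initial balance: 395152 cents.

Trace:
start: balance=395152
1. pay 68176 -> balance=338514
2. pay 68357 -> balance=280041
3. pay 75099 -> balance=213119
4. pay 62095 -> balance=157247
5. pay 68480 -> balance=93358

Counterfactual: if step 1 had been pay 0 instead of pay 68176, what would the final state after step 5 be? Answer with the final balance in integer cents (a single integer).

169852

(re-executing from step 1 with the substitution; state before step 1: balance=395152)
1. pay 0 -> balance=406690
2. pay 68357 -> balance=350208
3. pay 75099 -> balance=285335
4. pay 62095 -> balance=231571
5. pay 68480 -> balance=169852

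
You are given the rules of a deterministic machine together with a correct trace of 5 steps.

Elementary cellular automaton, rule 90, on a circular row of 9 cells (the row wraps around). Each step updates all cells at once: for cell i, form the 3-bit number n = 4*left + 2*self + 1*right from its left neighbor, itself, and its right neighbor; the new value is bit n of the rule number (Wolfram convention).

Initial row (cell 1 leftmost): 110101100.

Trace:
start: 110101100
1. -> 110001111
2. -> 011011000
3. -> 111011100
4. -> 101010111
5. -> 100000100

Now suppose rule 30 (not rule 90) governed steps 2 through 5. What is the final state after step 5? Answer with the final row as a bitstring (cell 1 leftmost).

(re-executing steps 2..5 under rule 30; state before step 2: 110001111)
2. -> 001011000
3. -> 011010100
4. -> 110010110
5. -> 101110100

101110100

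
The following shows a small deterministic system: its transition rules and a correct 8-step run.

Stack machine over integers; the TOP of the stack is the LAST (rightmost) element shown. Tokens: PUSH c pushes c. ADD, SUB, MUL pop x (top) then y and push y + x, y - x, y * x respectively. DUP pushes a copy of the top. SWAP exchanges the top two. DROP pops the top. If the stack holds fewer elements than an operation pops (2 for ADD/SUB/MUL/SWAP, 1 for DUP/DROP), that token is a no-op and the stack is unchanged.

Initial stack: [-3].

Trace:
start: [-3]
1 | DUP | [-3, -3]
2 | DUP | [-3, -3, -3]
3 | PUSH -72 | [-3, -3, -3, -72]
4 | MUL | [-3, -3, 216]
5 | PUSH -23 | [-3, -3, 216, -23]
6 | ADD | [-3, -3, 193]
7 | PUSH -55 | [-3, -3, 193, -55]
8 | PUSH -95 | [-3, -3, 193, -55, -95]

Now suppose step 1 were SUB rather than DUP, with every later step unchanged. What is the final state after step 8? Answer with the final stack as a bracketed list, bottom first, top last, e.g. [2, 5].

(re-executing from step 1 with the substitution; state before step 1: [-3])
1 | SUB | [-3]
2 | DUP | [-3, -3]
3 | PUSH -72 | [-3, -3, -72]
4 | MUL | [-3, 216]
5 | PUSH -23 | [-3, 216, -23]
6 | ADD | [-3, 193]
7 | PUSH -55 | [-3, 193, -55]
8 | PUSH -95 | [-3, 193, -55, -95]

[-3, 193, -55, -95]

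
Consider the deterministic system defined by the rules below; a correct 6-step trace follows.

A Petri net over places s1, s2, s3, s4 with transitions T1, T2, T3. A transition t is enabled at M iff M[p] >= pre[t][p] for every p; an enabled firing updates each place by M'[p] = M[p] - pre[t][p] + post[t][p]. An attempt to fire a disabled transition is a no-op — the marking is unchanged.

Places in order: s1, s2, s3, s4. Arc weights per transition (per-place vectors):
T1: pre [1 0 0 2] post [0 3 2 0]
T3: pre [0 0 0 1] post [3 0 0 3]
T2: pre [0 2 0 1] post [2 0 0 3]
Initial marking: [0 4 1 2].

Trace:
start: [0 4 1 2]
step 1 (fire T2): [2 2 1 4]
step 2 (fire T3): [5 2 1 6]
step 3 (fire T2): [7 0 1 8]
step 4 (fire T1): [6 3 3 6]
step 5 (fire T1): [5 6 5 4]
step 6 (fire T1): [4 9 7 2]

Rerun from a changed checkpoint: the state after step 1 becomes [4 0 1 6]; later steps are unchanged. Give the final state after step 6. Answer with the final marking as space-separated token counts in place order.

state after step 1 := [4 0 1 6]
step 2 (fire T3): [7 0 1 8]
step 3 (fire T2): [7 0 1 8]
step 4 (fire T1): [6 3 3 6]
step 5 (fire T1): [5 6 5 4]
step 6 (fire T1): [4 9 7 2]

4 9 7 2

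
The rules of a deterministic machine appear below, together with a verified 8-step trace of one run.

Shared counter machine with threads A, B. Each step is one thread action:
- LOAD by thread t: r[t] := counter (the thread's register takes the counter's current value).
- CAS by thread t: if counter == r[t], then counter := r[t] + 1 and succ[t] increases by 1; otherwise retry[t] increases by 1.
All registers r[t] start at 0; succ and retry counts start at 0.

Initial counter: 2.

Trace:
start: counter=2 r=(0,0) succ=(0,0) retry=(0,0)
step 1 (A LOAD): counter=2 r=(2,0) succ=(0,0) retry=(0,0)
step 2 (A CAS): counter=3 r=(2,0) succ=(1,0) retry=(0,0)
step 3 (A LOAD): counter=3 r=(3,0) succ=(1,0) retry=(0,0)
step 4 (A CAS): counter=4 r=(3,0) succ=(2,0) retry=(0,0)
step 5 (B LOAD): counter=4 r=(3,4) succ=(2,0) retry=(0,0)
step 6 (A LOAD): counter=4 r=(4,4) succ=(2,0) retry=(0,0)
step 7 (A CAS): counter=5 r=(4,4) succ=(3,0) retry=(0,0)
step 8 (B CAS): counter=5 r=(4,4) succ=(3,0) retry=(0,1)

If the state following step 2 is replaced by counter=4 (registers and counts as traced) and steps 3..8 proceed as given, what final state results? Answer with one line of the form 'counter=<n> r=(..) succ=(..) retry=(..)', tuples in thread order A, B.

state after step 2 := counter=4 r=(2,0) succ=(1,0) retry=(0,0)
step 3 (A LOAD): counter=4 r=(4,0) succ=(1,0) retry=(0,0)
step 4 (A CAS): counter=5 r=(4,0) succ=(2,0) retry=(0,0)
step 5 (B LOAD): counter=5 r=(4,5) succ=(2,0) retry=(0,0)
step 6 (A LOAD): counter=5 r=(5,5) succ=(2,0) retry=(0,0)
step 7 (A CAS): counter=6 r=(5,5) succ=(3,0) retry=(0,0)
step 8 (B CAS): counter=6 r=(5,5) succ=(3,0) retry=(0,1)

counter=6 r=(5,5) succ=(3,0) retry=(0,1)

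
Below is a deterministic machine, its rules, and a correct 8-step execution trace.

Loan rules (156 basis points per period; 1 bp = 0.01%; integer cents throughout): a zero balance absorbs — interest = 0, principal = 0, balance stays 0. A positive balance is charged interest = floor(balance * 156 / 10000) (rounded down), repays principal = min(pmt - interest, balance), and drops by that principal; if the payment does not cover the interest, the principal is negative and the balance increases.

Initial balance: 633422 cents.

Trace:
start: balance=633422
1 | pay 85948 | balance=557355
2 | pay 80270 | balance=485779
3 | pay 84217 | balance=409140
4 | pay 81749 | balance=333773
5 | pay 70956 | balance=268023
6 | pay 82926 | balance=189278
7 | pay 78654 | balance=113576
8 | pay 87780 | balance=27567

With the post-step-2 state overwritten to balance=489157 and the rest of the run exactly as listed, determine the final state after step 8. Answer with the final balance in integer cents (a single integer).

state after step 2 := balance=489157
3 | pay 84217 | balance=412570
4 | pay 81749 | balance=337257
5 | pay 70956 | balance=271562
6 | pay 82926 | balance=192872
7 | pay 78654 | balance=117226
8 | pay 87780 | balance=31274

31274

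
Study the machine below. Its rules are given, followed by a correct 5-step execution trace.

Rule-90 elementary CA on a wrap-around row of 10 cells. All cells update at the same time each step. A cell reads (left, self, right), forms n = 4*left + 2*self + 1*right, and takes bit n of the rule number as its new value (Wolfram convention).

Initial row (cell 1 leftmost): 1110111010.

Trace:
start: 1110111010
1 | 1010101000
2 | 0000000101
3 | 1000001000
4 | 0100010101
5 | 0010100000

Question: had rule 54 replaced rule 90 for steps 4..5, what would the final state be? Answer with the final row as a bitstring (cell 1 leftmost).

(re-executing steps 4..5 under rule 54; state before step 4: 1000001000)
4 | 1100011101
5 | 0010100010

0010100010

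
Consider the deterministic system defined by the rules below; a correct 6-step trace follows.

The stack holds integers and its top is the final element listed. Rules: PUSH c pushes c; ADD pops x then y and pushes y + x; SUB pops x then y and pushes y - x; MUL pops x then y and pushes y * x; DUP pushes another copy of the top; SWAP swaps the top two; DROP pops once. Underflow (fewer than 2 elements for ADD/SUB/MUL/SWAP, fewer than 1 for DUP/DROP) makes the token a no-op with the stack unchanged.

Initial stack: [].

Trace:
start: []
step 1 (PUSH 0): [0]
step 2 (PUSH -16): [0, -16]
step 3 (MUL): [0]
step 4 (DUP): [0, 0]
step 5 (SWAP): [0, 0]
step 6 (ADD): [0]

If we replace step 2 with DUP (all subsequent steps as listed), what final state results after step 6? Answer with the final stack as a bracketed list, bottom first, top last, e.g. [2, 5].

[0]

(re-executing from step 2 with the substitution; state before step 2: [0])
step 2 (DUP): [0, 0]
step 3 (MUL): [0]
step 4 (DUP): [0, 0]
step 5 (SWAP): [0, 0]
step 6 (ADD): [0]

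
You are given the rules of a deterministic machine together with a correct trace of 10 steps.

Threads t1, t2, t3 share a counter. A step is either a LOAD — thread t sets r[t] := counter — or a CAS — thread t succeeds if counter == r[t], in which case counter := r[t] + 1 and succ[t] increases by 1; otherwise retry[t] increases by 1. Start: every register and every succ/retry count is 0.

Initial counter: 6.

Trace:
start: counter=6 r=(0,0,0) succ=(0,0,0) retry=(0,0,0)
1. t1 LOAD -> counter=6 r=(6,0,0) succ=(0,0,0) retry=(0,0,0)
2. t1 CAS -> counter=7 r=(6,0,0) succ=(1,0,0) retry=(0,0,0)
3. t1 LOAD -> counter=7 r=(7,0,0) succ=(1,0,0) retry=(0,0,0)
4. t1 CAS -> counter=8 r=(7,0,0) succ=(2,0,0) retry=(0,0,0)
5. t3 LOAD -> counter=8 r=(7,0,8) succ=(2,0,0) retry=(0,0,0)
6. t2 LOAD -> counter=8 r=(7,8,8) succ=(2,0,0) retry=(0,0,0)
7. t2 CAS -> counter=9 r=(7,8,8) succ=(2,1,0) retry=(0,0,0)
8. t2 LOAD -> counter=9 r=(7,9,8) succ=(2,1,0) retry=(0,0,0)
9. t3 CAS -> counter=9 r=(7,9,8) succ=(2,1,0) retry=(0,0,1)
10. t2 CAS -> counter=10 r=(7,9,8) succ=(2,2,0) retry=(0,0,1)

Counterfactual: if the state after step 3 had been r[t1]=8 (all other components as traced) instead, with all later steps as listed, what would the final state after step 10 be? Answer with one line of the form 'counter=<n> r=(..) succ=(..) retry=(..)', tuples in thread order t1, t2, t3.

counter=9 r=(8,8,7) succ=(1,2,0) retry=(1,0,1)

state after step 3 := counter=7 r=(8,0,0) succ=(1,0,0) retry=(0,0,0)
4. t1 CAS -> counter=7 r=(8,0,0) succ=(1,0,0) retry=(1,0,0)
5. t3 LOAD -> counter=7 r=(8,0,7) succ=(1,0,0) retry=(1,0,0)
6. t2 LOAD -> counter=7 r=(8,7,7) succ=(1,0,0) retry=(1,0,0)
7. t2 CAS -> counter=8 r=(8,7,7) succ=(1,1,0) retry=(1,0,0)
8. t2 LOAD -> counter=8 r=(8,8,7) succ=(1,1,0) retry=(1,0,0)
9. t3 CAS -> counter=8 r=(8,8,7) succ=(1,1,0) retry=(1,0,1)
10. t2 CAS -> counter=9 r=(8,8,7) succ=(1,2,0) retry=(1,0,1)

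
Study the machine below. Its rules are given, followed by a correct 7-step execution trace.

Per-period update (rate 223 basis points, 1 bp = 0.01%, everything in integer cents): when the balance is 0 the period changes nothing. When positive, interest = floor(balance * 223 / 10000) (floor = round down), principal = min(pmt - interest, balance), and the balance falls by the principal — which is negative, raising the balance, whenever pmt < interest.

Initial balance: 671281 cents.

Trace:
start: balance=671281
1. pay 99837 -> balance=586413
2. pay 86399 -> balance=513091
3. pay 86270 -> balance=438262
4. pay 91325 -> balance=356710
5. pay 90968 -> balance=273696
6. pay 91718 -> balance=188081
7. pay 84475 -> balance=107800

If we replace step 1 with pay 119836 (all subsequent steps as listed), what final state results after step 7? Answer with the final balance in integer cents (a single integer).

(re-executing from step 1 with the substitution; state before step 1: balance=671281)
1. pay 119836 -> balance=566414
2. pay 86399 -> balance=492646
3. pay 86270 -> balance=417362
4. pay 91325 -> balance=335344
5. pay 90968 -> balance=251854
6. pay 91718 -> balance=165752
7. pay 84475 -> balance=84973

84973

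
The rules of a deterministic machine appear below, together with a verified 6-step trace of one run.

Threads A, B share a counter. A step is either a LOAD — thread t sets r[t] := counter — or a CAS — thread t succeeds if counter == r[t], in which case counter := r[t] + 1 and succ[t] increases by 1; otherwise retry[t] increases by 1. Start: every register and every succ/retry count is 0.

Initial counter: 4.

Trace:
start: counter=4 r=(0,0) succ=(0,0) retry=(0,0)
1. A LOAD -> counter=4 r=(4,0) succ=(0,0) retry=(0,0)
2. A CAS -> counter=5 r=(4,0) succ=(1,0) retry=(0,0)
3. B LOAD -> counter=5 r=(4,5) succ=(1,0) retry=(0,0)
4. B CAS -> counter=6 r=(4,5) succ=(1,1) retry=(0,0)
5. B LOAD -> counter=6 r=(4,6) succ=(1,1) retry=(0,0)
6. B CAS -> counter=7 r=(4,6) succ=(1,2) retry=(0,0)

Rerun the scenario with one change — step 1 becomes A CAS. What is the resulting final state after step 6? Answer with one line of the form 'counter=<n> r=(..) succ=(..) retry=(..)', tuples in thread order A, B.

(re-executing from step 1 with the substitution; state before step 1: counter=4 r=(0,0) succ=(0,0) retry=(0,0))
1. A CAS -> counter=4 r=(0,0) succ=(0,0) retry=(1,0)
2. A CAS -> counter=4 r=(0,0) succ=(0,0) retry=(2,0)
3. B LOAD -> counter=4 r=(0,4) succ=(0,0) retry=(2,0)
4. B CAS -> counter=5 r=(0,4) succ=(0,1) retry=(2,0)
5. B LOAD -> counter=5 r=(0,5) succ=(0,1) retry=(2,0)
6. B CAS -> counter=6 r=(0,5) succ=(0,2) retry=(2,0)

counter=6 r=(0,5) succ=(0,2) retry=(2,0)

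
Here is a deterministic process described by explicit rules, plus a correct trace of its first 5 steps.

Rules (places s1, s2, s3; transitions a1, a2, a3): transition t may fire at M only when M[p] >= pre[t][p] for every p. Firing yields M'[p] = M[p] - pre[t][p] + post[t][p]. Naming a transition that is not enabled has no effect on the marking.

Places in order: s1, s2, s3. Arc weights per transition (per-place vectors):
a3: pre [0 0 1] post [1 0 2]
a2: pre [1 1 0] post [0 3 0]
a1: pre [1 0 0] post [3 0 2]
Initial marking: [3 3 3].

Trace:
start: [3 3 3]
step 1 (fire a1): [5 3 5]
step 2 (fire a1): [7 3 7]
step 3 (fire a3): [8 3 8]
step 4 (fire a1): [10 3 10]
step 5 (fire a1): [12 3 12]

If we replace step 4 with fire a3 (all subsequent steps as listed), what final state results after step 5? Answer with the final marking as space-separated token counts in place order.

(re-executing from step 4 with the substitution; state before step 4: [8 3 8])
step 4 (fire a3): [9 3 9]
step 5 (fire a1): [11 3 11]

11 3 11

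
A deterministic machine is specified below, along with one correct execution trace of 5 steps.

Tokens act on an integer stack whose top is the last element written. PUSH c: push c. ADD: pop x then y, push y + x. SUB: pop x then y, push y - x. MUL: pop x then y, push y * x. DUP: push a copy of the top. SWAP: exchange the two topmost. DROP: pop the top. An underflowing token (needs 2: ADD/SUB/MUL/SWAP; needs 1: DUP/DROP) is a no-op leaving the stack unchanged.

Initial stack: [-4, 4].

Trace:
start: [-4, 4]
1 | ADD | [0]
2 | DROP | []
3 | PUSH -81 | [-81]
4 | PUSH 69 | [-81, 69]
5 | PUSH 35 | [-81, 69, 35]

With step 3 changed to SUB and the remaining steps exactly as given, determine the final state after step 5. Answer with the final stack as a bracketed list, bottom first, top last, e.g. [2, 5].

(re-executing from step 3 with the substitution; state before step 3: [])
3 | SUB | []
4 | PUSH 69 | [69]
5 | PUSH 35 | [69, 35]

[69, 35]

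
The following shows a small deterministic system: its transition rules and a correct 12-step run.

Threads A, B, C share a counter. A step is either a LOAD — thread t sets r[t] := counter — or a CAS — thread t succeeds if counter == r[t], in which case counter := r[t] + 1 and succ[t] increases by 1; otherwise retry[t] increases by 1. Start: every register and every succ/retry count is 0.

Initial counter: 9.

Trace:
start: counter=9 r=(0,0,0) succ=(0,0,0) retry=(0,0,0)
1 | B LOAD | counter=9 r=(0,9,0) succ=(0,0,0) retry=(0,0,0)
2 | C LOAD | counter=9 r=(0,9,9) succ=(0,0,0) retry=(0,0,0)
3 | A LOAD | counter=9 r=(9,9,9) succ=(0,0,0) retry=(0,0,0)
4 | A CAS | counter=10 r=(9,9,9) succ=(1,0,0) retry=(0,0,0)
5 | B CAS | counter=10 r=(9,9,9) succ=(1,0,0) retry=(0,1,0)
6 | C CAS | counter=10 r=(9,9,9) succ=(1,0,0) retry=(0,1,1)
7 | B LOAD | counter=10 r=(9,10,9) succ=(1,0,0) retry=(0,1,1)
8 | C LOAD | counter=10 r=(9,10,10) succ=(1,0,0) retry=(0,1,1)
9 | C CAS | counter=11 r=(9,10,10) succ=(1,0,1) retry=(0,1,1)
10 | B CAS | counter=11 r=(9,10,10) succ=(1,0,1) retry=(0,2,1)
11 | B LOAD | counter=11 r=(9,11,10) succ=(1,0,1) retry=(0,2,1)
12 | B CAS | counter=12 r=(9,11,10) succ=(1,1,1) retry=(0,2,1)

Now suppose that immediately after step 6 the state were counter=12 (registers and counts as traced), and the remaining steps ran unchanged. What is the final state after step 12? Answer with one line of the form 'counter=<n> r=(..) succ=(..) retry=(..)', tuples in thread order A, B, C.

counter=14 r=(9,13,12) succ=(1,1,1) retry=(0,2,1)

state after step 6 := counter=12 r=(9,9,9) succ=(1,0,0) retry=(0,1,1)
7 | B LOAD | counter=12 r=(9,12,9) succ=(1,0,0) retry=(0,1,1)
8 | C LOAD | counter=12 r=(9,12,12) succ=(1,0,0) retry=(0,1,1)
9 | C CAS | counter=13 r=(9,12,12) succ=(1,0,1) retry=(0,1,1)
10 | B CAS | counter=13 r=(9,12,12) succ=(1,0,1) retry=(0,2,1)
11 | B LOAD | counter=13 r=(9,13,12) succ=(1,0,1) retry=(0,2,1)
12 | B CAS | counter=14 r=(9,13,12) succ=(1,1,1) retry=(0,2,1)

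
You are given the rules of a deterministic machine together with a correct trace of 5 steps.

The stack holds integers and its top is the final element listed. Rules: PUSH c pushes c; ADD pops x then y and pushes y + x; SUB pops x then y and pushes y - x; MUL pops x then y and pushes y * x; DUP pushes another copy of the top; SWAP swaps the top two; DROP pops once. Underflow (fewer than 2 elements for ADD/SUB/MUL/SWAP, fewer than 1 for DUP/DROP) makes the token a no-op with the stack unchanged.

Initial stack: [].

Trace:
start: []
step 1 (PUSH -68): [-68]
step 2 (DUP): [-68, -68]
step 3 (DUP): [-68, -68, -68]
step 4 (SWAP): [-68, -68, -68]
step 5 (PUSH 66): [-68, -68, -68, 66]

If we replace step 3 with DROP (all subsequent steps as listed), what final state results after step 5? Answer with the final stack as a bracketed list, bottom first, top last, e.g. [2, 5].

(re-executing from step 3 with the substitution; state before step 3: [-68, -68])
step 3 (DROP): [-68]
step 4 (SWAP): [-68]
step 5 (PUSH 66): [-68, 66]

[-68, 66]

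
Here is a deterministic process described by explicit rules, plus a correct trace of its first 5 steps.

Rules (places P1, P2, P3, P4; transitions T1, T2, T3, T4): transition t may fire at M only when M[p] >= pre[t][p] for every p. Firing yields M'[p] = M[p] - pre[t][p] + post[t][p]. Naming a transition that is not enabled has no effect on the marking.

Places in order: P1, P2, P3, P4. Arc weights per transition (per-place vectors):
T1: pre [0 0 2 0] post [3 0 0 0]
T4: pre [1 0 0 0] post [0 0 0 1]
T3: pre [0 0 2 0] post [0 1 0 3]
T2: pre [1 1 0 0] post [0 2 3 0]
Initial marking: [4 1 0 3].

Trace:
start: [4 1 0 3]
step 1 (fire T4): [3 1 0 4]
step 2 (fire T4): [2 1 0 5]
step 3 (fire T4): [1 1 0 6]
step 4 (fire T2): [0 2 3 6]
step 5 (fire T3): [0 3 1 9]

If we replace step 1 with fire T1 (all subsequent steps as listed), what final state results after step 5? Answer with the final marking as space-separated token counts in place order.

1 3 1 8

(re-executing from step 1 with the substitution; state before step 1: [4 1 0 3])
step 1 (fire T1): [4 1 0 3]
step 2 (fire T4): [3 1 0 4]
step 3 (fire T4): [2 1 0 5]
step 4 (fire T2): [1 2 3 5]
step 5 (fire T3): [1 3 1 8]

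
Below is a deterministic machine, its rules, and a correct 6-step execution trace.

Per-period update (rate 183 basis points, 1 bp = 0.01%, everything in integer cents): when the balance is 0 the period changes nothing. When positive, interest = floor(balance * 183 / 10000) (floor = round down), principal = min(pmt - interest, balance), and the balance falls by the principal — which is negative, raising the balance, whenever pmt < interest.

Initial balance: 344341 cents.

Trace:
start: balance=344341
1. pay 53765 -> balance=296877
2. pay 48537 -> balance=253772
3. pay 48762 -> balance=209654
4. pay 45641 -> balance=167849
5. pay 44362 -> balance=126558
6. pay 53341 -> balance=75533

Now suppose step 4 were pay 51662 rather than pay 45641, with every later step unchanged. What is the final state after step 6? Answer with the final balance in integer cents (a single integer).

(re-executing from step 4 with the substitution; state before step 4: balance=209654)
4. pay 51662 -> balance=161828
5. pay 44362 -> balance=120427
6. pay 53341 -> balance=69289

69289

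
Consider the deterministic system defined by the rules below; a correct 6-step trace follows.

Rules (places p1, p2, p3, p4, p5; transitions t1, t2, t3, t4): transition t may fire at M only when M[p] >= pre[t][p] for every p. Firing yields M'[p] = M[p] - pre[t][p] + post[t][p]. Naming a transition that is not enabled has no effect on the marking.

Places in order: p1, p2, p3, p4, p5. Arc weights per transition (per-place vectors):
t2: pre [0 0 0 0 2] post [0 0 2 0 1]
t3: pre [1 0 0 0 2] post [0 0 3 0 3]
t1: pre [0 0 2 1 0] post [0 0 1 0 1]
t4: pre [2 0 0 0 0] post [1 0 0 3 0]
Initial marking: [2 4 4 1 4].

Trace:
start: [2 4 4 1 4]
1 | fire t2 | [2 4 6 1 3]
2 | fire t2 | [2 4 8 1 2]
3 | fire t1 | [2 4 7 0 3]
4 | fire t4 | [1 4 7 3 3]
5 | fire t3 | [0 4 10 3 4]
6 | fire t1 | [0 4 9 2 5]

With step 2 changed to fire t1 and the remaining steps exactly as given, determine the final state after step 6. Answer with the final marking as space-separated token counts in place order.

0 4 7 2 6

(re-executing from step 2 with the substitution; state before step 2: [2 4 6 1 3])
2 | fire t1 | [2 4 5 0 4]
3 | fire t1 | [2 4 5 0 4]
4 | fire t4 | [1 4 5 3 4]
5 | fire t3 | [0 4 8 3 5]
6 | fire t1 | [0 4 7 2 6]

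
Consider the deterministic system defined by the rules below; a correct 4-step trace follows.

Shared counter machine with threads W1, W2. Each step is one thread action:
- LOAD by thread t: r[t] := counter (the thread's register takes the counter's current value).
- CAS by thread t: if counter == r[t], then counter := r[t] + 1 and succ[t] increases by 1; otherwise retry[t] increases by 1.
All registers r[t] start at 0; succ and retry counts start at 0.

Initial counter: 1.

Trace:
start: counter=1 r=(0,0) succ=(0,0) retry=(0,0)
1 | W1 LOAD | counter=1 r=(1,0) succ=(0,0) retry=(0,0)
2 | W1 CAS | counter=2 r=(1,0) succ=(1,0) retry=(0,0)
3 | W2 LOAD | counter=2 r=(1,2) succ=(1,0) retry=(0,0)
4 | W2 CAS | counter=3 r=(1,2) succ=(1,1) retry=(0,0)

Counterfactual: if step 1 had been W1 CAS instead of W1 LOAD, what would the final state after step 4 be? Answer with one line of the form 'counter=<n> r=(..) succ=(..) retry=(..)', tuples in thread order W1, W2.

(re-executing from step 1 with the substitution; state before step 1: counter=1 r=(0,0) succ=(0,0) retry=(0,0))
1 | W1 CAS | counter=1 r=(0,0) succ=(0,0) retry=(1,0)
2 | W1 CAS | counter=1 r=(0,0) succ=(0,0) retry=(2,0)
3 | W2 LOAD | counter=1 r=(0,1) succ=(0,0) retry=(2,0)
4 | W2 CAS | counter=2 r=(0,1) succ=(0,1) retry=(2,0)

counter=2 r=(0,1) succ=(0,1) retry=(2,0)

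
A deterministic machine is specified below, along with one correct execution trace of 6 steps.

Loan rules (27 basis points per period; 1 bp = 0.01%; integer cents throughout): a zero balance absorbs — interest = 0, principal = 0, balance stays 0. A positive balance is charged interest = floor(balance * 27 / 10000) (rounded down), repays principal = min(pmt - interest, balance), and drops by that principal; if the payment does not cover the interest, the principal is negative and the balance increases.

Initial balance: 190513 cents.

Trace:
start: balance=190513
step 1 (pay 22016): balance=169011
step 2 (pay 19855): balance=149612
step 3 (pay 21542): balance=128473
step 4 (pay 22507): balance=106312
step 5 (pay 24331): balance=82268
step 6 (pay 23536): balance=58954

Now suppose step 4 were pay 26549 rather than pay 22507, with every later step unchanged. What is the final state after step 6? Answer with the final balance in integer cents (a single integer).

54890

(re-executing from step 4 with the substitution; state before step 4: balance=128473)
step 4 (pay 26549): balance=102270
step 5 (pay 24331): balance=78215
step 6 (pay 23536): balance=54890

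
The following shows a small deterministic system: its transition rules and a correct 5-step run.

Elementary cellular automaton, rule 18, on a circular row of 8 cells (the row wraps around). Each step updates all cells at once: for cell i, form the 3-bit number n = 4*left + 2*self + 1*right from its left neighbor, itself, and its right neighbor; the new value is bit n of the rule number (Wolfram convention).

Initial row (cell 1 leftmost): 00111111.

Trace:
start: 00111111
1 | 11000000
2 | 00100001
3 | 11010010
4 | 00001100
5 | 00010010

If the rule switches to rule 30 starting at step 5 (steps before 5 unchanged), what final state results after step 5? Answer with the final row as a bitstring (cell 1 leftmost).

00011010

(re-executing step 5 under rule 30; state before step 5: 00001100)
5 | 00011010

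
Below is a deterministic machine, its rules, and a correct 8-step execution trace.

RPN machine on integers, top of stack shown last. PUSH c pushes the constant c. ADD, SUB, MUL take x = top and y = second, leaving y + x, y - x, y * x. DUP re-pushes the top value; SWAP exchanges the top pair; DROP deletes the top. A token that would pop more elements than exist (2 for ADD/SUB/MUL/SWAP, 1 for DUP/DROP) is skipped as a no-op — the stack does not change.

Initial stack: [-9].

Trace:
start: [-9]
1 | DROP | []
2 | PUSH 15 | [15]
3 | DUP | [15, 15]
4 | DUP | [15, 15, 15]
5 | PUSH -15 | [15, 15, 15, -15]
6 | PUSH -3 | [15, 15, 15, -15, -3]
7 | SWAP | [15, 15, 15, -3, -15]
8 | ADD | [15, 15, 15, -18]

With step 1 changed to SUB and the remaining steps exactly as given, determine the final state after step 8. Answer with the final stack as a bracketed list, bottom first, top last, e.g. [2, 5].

[-9, 15, 15, 15, -18]

(re-executing from step 1 with the substitution; state before step 1: [-9])
1 | SUB | [-9]
2 | PUSH 15 | [-9, 15]
3 | DUP | [-9, 15, 15]
4 | DUP | [-9, 15, 15, 15]
5 | PUSH -15 | [-9, 15, 15, 15, -15]
6 | PUSH -3 | [-9, 15, 15, 15, -15, -3]
7 | SWAP | [-9, 15, 15, 15, -3, -15]
8 | ADD | [-9, 15, 15, 15, -18]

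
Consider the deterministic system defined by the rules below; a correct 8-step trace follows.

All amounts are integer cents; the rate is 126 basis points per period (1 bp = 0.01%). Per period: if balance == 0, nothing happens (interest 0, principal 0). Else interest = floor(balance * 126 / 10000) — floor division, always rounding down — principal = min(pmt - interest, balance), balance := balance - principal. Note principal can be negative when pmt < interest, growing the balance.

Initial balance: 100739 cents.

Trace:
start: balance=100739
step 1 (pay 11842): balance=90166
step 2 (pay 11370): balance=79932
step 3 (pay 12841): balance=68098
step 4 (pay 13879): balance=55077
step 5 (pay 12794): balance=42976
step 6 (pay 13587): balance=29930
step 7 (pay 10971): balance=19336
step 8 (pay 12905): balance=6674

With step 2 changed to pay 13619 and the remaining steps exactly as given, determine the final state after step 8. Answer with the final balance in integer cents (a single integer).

(re-executing from step 2 with the substitution; state before step 2: balance=90166)
step 2 (pay 13619): balance=77683
step 3 (pay 12841): balance=65820
step 4 (pay 13879): balance=52770
step 5 (pay 12794): balance=40640
step 6 (pay 13587): balance=27565
step 7 (pay 10971): balance=16941
step 8 (pay 12905): balance=4249

4249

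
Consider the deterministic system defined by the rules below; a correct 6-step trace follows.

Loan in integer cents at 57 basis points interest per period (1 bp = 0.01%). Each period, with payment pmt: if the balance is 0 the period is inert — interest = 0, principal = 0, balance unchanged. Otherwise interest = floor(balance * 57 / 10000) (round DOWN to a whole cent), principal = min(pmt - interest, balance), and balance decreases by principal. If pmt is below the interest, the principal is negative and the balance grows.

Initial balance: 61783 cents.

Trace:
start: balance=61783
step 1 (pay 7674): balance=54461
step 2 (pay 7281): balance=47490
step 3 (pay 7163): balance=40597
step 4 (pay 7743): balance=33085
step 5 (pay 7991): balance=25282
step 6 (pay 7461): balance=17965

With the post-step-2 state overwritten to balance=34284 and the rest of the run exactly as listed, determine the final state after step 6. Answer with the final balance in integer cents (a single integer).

state after step 2 := balance=34284
step 3 (pay 7163): balance=27316
step 4 (pay 7743): balance=19728
step 5 (pay 7991): balance=11849
step 6 (pay 7461): balance=4455

4455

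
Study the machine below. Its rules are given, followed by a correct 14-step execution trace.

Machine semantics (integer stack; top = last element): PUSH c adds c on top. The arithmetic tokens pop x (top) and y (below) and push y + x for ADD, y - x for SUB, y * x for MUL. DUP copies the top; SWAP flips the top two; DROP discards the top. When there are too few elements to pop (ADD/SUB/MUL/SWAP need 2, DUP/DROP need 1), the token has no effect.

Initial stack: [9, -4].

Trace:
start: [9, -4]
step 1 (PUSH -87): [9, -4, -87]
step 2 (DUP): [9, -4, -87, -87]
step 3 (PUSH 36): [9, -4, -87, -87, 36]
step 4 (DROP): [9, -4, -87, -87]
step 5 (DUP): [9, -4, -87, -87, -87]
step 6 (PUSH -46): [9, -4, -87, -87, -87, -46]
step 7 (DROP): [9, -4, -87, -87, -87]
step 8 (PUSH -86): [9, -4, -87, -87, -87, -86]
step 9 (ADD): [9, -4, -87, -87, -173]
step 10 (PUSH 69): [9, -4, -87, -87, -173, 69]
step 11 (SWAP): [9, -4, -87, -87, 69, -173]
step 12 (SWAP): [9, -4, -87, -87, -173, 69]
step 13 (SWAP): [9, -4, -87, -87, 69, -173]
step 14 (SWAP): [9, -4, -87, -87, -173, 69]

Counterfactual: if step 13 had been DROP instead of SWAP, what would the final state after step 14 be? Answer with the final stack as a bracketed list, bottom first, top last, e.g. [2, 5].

[9, -4, -87, -173, -87]

(re-executing from step 13 with the substitution; state before step 13: [9, -4, -87, -87, -173, 69])
step 13 (DROP): [9, -4, -87, -87, -173]
step 14 (SWAP): [9, -4, -87, -173, -87]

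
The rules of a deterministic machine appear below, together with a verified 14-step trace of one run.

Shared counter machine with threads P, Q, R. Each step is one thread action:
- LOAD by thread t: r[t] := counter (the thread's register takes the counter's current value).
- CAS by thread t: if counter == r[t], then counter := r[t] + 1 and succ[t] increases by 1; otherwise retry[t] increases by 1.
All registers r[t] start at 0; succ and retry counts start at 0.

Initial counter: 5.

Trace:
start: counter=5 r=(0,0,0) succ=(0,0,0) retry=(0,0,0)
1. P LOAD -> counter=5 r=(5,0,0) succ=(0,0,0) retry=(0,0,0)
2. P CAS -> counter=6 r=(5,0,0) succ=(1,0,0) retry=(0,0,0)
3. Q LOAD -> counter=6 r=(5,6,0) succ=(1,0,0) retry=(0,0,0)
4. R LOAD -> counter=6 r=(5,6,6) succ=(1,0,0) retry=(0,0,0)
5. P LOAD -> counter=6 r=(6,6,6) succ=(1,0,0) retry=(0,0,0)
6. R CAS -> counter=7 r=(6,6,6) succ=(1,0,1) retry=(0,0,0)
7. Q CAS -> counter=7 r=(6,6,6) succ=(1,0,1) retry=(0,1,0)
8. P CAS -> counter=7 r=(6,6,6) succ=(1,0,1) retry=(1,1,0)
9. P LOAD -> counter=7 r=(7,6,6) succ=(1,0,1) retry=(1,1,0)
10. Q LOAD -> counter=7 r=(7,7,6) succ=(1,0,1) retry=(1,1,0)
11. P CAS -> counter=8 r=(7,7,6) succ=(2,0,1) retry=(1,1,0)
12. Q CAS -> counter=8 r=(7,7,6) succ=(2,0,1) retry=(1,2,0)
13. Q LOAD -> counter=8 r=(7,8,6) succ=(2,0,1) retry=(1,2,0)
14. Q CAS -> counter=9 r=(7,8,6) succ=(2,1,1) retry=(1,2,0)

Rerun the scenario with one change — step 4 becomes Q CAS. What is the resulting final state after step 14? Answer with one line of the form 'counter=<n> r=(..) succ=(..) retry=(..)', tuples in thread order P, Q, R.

counter=10 r=(8,9,0) succ=(3,2,0) retry=(0,2,1)

(re-executing from step 4 with the substitution; state before step 4: counter=6 r=(5,6,0) succ=(1,0,0) retry=(0,0,0))
4. Q CAS -> counter=7 r=(5,6,0) succ=(1,1,0) retry=(0,0,0)
5. P LOAD -> counter=7 r=(7,6,0) succ=(1,1,0) retry=(0,0,0)
6. R CAS -> counter=7 r=(7,6,0) succ=(1,1,0) retry=(0,0,1)
7. Q CAS -> counter=7 r=(7,6,0) succ=(1,1,0) retry=(0,1,1)
8. P CAS -> counter=8 r=(7,6,0) succ=(2,1,0) retry=(0,1,1)
9. P LOAD -> counter=8 r=(8,6,0) succ=(2,1,0) retry=(0,1,1)
10. Q LOAD -> counter=8 r=(8,8,0) succ=(2,1,0) retry=(0,1,1)
11. P CAS -> counter=9 r=(8,8,0) succ=(3,1,0) retry=(0,1,1)
12. Q CAS -> counter=9 r=(8,8,0) succ=(3,1,0) retry=(0,2,1)
13. Q LOAD -> counter=9 r=(8,9,0) succ=(3,1,0) retry=(0,2,1)
14. Q CAS -> counter=10 r=(8,9,0) succ=(3,2,0) retry=(0,2,1)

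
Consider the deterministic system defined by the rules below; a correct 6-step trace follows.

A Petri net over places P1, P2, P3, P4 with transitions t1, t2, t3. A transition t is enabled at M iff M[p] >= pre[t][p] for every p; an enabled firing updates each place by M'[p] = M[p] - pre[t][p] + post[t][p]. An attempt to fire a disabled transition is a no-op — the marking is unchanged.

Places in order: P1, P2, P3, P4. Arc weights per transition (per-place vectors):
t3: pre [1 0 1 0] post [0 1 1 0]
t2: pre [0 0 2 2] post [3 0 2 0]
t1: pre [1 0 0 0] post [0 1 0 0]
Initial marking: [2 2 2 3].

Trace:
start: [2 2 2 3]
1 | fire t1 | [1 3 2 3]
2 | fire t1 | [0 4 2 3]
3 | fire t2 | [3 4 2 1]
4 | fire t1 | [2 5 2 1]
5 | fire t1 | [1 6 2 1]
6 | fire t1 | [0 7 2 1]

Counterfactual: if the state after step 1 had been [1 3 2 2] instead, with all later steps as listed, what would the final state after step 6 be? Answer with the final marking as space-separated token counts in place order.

0 7 2 0

state after step 1 := [1 3 2 2]
2 | fire t1 | [0 4 2 2]
3 | fire t2 | [3 4 2 0]
4 | fire t1 | [2 5 2 0]
5 | fire t1 | [1 6 2 0]
6 | fire t1 | [0 7 2 0]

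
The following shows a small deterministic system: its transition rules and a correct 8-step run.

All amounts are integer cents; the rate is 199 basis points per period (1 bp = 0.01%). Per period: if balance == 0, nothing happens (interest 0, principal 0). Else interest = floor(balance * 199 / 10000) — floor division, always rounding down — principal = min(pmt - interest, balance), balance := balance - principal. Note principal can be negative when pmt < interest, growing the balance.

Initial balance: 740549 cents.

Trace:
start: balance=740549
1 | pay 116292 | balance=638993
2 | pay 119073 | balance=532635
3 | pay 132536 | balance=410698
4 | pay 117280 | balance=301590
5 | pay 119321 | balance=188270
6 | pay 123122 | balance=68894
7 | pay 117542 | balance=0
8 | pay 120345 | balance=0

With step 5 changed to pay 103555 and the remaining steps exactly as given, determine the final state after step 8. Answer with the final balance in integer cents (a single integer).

(re-executing from step 5 with the substitution; state before step 5: balance=301590)
5 | pay 103555 | balance=204036
6 | pay 123122 | balance=84974
7 | pay 117542 | balance=0
8 | pay 120345 | balance=0

0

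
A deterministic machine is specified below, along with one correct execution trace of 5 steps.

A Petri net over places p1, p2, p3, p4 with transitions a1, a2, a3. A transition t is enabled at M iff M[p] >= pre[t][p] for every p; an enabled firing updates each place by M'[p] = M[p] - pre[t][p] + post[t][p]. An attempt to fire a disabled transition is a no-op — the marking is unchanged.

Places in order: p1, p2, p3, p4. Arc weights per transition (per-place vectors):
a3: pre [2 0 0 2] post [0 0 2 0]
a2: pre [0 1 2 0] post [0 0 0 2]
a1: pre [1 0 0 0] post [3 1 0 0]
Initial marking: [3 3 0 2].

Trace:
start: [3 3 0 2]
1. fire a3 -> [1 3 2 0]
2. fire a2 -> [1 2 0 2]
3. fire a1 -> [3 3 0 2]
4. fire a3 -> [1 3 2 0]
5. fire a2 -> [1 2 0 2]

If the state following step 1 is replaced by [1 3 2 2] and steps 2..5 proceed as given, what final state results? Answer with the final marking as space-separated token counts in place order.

1 2 0 4

state after step 1 := [1 3 2 2]
2. fire a2 -> [1 2 0 4]
3. fire a1 -> [3 3 0 4]
4. fire a3 -> [1 3 2 2]
5. fire a2 -> [1 2 0 4]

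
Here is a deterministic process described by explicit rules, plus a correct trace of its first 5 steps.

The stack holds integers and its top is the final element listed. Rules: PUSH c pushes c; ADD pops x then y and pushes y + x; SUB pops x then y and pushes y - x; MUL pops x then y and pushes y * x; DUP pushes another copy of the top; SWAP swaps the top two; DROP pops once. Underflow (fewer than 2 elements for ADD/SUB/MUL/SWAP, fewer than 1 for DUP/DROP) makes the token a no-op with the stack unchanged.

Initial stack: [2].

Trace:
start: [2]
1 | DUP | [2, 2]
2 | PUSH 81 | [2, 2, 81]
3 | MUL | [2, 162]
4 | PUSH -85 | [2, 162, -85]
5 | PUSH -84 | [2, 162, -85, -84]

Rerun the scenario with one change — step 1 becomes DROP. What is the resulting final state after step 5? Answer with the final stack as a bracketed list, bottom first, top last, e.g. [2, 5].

[81, -85, -84]

(re-executing from step 1 with the substitution; state before step 1: [2])
1 | DROP | []
2 | PUSH 81 | [81]
3 | MUL | [81]
4 | PUSH -85 | [81, -85]
5 | PUSH -84 | [81, -85, -84]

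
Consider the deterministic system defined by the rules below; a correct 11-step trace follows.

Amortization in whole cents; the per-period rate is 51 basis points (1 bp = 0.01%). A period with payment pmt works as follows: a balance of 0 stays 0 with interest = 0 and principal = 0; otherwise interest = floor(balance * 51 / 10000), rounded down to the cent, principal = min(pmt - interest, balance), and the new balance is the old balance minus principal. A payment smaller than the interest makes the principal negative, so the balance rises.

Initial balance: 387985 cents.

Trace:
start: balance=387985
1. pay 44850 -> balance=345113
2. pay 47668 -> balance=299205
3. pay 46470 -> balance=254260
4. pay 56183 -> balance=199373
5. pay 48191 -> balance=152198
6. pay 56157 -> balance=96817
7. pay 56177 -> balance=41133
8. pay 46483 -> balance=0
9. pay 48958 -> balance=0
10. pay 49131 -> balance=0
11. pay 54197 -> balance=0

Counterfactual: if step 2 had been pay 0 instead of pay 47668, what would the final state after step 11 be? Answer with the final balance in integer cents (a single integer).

0

(re-executing from step 2 with the substitution; state before step 2: balance=345113)
2. pay 0 -> balance=346873
3. pay 46470 -> balance=302172
4. pay 56183 -> balance=247530
5. pay 48191 -> balance=200601
6. pay 56157 -> balance=145467
7. pay 56177 -> balance=90031
8. pay 46483 -> balance=44007
9. pay 48958 -> balance=0
10. pay 49131 -> balance=0
11. pay 54197 -> balance=0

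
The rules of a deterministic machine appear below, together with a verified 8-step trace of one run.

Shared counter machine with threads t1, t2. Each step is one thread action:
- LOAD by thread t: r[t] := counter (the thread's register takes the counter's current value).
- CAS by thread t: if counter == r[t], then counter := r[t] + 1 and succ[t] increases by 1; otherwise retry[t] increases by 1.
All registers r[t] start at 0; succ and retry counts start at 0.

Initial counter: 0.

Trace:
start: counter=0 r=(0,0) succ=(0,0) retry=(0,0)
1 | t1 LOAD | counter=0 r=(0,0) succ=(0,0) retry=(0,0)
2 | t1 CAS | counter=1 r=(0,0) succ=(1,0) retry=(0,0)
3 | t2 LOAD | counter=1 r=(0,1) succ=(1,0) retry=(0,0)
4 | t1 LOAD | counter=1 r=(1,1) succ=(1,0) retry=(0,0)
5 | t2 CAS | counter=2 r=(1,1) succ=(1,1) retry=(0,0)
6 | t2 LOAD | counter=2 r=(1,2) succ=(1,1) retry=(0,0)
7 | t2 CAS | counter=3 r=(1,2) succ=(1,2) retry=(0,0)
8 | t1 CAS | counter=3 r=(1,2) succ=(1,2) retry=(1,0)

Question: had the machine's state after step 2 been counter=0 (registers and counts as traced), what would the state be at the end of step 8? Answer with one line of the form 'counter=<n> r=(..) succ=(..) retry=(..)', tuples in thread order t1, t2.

state after step 2 := counter=0 r=(0,0) succ=(1,0) retry=(0,0)
3 | t2 LOAD | counter=0 r=(0,0) succ=(1,0) retry=(0,0)
4 | t1 LOAD | counter=0 r=(0,0) succ=(1,0) retry=(0,0)
5 | t2 CAS | counter=1 r=(0,0) succ=(1,1) retry=(0,0)
6 | t2 LOAD | counter=1 r=(0,1) succ=(1,1) retry=(0,0)
7 | t2 CAS | counter=2 r=(0,1) succ=(1,2) retry=(0,0)
8 | t1 CAS | counter=2 r=(0,1) succ=(1,2) retry=(1,0)

counter=2 r=(0,1) succ=(1,2) retry=(1,0)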